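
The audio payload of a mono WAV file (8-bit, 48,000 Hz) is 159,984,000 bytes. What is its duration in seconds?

Byte rate = 48,000 × 1 × 1 = 48,000 bytes/s.
Duration = 159,984,000 / 48,000 = 3,333 s.

3,333 seconds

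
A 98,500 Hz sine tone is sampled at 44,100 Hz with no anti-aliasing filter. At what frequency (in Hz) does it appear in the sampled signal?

Nyquist = 44,100/2 = 22,050 Hz; 98,500 Hz exceeds it.
Alias = |98,500 − 2×44,100| = |98,500 − 88,200| = 10,300 Hz.

10,300 Hz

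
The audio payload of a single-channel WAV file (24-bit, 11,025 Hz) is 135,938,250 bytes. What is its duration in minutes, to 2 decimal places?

68.50 minutes

Byte rate = 11,025 × 3 × 1 = 33,075 bytes/s.
Duration = 135,938,250 / 33,075 = 4,110 s.
4,110 s / 60 = 68.50 minutes.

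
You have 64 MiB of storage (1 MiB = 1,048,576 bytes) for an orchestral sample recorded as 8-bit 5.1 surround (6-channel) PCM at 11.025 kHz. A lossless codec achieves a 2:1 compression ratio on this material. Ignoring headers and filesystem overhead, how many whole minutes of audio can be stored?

33 minutes

Uncompressed byte rate = 11,025 × 1 × 6 = 66,150 bytes/s.
After 2:1 compression, effective rate ≈ 33075 bytes/s.
Capacity = 64 × 1,048,576 = 67,108,864 bytes.
67,108,864 / effective rate ≈ 2028.99 s → 33 minutes.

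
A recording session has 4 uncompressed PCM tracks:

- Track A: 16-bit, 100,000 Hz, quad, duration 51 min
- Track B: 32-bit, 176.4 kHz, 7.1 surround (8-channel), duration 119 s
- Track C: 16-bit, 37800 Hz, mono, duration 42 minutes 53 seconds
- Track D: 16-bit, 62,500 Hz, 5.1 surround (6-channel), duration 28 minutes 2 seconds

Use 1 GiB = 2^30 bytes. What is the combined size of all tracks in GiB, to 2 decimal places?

4.26 GiB

Track A: 51 min = 3,060 s; 100,000 × 3,060 × 2 × 4 = 2,448,000,000 bytes.
Track B: 176,400 × 119 × 4 × 8 = 671,731,200 bytes.
Track C: 42 minutes 53 seconds = 2,573 s; 37,800 × 2,573 × 2 × 1 = 194,518,800 bytes.
Track D: 28 minutes 2 seconds = 1,682 s; 62,500 × 1,682 × 2 × 6 = 1,261,500,000 bytes.
Total = 4,575,750,000 bytes = 4.26 GiB.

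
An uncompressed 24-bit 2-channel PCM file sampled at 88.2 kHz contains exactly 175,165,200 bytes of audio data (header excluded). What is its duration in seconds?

331 seconds

Byte rate = 88,200 × 3 × 2 = 529,200 bytes/s.
Duration = 175,165,200 / 529,200 = 331 s.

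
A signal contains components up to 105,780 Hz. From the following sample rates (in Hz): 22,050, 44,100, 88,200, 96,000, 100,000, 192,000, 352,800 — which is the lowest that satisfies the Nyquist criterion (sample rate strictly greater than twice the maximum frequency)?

352,800 Hz

Need sample rate > 2 × 105,780 = 211,560 Hz.
Lowest listed rate above 211,560 Hz is 352,800 Hz.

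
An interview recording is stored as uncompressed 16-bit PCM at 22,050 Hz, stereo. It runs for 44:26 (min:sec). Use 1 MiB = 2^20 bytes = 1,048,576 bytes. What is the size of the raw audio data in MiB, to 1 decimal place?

Duration = 44:26 (min:sec) = 2,666 s.
Bytes = 22,050 samples/s × 2,666 s × 2 bytes/sample × 2 ch = 235,141,200 bytes.
235,141,200 / 1,048,576 = 224.2 MiB.

224.2 MiB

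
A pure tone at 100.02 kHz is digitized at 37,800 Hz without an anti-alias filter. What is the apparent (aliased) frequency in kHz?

Nyquist = 37,800/2 = 18,900 Hz; 100,020 Hz exceeds it.
Alias = |100,020 − 3×37,800| = |100,020 − 113,400| = 13,380 Hz = 13.38 kHz.

13.38 kHz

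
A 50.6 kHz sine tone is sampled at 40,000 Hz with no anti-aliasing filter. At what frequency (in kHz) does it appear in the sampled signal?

Nyquist = 40,000/2 = 20,000 Hz; 50,600 Hz exceeds it.
Alias = |50,600 − 1×40,000| = |50,600 − 40,000| = 10,600 Hz = 10.6 kHz.

10.6 kHz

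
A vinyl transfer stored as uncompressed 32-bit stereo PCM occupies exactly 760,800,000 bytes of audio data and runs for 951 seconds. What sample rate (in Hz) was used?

Bytes = sample_rate × seconds × bytes_per_sample × channels.
sample_rate = 760,800,000 / (951 × 4 × 2) = 760,800,000 / 7,608 = 100,000 Hz.

100,000 Hz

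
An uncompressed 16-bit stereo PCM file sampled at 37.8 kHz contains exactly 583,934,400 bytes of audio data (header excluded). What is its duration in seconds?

3,862 seconds

Byte rate = 37,800 × 2 × 2 = 151,200 bytes/s.
Duration = 583,934,400 / 151,200 = 3,862 s.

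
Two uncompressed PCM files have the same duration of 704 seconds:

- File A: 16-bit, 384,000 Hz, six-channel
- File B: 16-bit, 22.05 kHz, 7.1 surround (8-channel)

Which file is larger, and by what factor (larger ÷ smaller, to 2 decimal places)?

File A: 384,000 × 2 × 6 = 4,608,000 bytes/s.
File B: 22,050 × 2 × 8 = 352,800 bytes/s.
File A is larger; ratio = 3,244,032,000 / 248,371,200 = 13.06.

File A, by a factor of 13.06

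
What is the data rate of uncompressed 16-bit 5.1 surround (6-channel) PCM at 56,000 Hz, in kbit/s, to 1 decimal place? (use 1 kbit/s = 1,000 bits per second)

5376.0 kbit/s

Bit rate = 56,000 × 16 × 6 = 5,376,000 bits/s.
= 5376.0 kbit/s.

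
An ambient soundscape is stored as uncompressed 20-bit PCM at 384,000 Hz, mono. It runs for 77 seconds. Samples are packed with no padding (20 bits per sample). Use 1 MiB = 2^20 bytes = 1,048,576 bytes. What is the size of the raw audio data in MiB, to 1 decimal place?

70.5 MiB

Bits = 384,000 × 77 × 20 × 1 = 591,360,000 bits = 73,920,000 bytes.
73,920,000 / 1,048,576 = 70.5 MiB.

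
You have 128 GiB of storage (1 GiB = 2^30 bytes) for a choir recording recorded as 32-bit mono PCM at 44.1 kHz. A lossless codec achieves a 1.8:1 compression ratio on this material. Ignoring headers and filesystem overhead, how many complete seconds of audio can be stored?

1,402,438 seconds

Uncompressed byte rate = 44,100 × 4 × 1 = 176,400 bytes/s.
After 1.8:1 compression, effective rate ≈ 98000 bytes/s.
Capacity = 128 × 1,073,741,824 = 137,438,953,472 bytes.
137,438,953,472 / effective rate ≈ 1402438.3 s → 1,402,438 seconds.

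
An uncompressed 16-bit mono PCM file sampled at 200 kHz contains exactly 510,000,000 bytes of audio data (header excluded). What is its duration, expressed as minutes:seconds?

21:15

Byte rate = 200,000 × 2 × 1 = 400,000 bytes/s.
Duration = 510,000,000 / 400,000 = 1,275 s.
1,275 s = 21:15.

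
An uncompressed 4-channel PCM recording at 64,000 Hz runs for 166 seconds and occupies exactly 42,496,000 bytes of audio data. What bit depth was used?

8 bits

Bytes per sample = 42,496,000 / (64,000 × 166 × 4) = 42,496,000 / 42,496,000 = 1.
Bit depth = 1 × 8 = 8 bits.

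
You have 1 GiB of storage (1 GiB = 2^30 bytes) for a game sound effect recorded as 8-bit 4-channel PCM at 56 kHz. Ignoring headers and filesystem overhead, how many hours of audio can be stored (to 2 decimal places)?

1.33 hours

Uncompressed byte rate = 56,000 × 1 × 4 = 224,000 bytes/s.
Capacity = 1 × 1,073,741,824 = 1,073,741,824 bytes.
1,073,741,824 / 224,000 ≈ 4793.49 s → 1.33 hours.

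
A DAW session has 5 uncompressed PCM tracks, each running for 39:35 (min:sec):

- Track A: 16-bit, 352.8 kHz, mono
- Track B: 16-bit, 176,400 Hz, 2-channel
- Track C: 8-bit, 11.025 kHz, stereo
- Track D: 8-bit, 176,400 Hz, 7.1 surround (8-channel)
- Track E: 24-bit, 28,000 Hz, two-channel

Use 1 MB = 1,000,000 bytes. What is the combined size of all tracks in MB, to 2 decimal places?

7154.57 MB

39:35 (min:sec) = 2,375 s.
Track A: 352,800 × 2,375 × 2 × 1 = 1,675,800,000 bytes.
Track B: 176,400 × 2,375 × 2 × 2 = 1,675,800,000 bytes.
Track C: 11,025 × 2,375 × 1 × 2 = 52,368,750 bytes.
Track D: 176,400 × 2,375 × 1 × 8 = 3,351,600,000 bytes.
Track E: 28,000 × 2,375 × 3 × 2 = 399,000,000 bytes.
Total = 7,154,568,750 bytes = 7154.57 MB.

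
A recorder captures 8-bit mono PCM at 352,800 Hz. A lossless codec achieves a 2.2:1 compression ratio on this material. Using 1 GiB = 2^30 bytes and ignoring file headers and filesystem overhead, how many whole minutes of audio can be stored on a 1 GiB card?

Uncompressed byte rate = 352,800 × 1 × 1 = 352,800 bytes/s.
After 2.2:1 compression, effective rate ≈ 160363.64 bytes/s.
Capacity = 1 × 1,073,741,824 = 1,073,741,824 bytes.
1,073,741,824 / effective rate ≈ 6695.67 s → 111 minutes.

111 minutes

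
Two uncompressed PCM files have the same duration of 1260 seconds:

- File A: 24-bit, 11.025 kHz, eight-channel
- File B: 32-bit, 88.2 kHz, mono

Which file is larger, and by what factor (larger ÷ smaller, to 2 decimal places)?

File B, by a factor of 1.33

File A: 11,025 × 3 × 8 = 264,600 bytes/s.
File B: 88,200 × 4 × 1 = 352,800 bytes/s.
File B is larger; ratio = 444,528,000 / 333,396,000 = 1.33.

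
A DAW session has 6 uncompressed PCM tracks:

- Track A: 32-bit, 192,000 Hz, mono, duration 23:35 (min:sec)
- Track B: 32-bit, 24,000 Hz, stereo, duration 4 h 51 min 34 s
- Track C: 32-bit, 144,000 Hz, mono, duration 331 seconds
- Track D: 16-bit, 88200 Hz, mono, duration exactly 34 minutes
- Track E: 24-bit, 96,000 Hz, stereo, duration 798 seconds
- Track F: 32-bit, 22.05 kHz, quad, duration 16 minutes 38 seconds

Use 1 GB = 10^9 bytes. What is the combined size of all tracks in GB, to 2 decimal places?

5.81 GB

Track A: 23:35 (min:sec) = 1,415 s; 192,000 × 1,415 × 4 × 1 = 1,086,720,000 bytes.
Track B: 4 h 51 min 34 s = 17,494 s; 24,000 × 17,494 × 4 × 2 = 3,358,848,000 bytes.
Track C: 144,000 × 331 × 4 × 1 = 190,656,000 bytes.
Track D: exactly 34 minutes = 2,040 s; 88,200 × 2,040 × 2 × 1 = 359,856,000 bytes.
Track E: 96,000 × 798 × 3 × 2 = 459,648,000 bytes.
Track F: 16 minutes 38 seconds = 998 s; 22,050 × 998 × 4 × 4 = 352,094,400 bytes.
Total = 5,807,822,400 bytes = 5.81 GB.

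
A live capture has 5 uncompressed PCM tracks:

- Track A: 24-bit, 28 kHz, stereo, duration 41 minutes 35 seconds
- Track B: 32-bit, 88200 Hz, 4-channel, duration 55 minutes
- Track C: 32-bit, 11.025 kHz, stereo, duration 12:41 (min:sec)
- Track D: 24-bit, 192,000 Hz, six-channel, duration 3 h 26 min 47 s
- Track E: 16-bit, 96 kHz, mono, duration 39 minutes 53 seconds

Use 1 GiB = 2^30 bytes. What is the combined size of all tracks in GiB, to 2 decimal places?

Track A: 41 minutes 35 seconds = 2,495 s; 28,000 × 2,495 × 3 × 2 = 419,160,000 bytes.
Track B: 55 minutes = 3,300 s; 88,200 × 3,300 × 4 × 4 = 4,656,960,000 bytes.
Track C: 12:41 (min:sec) = 761 s; 11,025 × 761 × 4 × 2 = 67,120,200 bytes.
Track D: 3 h 26 min 47 s = 12,407 s; 192,000 × 12,407 × 3 × 6 = 42,878,592,000 bytes.
Track E: 39 minutes 53 seconds = 2,393 s; 96,000 × 2,393 × 2 × 1 = 459,456,000 bytes.
Total = 48,481,288,200 bytes = 45.15 GiB.

45.15 GiB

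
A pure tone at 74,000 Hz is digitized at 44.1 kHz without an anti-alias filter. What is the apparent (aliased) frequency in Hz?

14,200 Hz

Nyquist = 44,100/2 = 22,050 Hz; 74,000 Hz exceeds it.
Alias = |74,000 − 2×44,100| = |74,000 − 88,200| = 14,200 Hz.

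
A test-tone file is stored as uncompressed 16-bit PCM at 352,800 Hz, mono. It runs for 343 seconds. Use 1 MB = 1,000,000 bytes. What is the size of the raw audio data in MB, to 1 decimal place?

Bytes = 352,800 samples/s × 343 s × 2 bytes/sample × 1 ch = 242,020,800 bytes.
242,020,800 / 1,000,000 = 242.0 MB.

242.0 MB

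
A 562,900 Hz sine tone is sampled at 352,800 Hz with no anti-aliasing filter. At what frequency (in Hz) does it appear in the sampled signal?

Nyquist = 352,800/2 = 176,400 Hz; 562,900 Hz exceeds it.
Alias = |562,900 − 2×352,800| = |562,900 − 705,600| = 142,700 Hz.

142,700 Hz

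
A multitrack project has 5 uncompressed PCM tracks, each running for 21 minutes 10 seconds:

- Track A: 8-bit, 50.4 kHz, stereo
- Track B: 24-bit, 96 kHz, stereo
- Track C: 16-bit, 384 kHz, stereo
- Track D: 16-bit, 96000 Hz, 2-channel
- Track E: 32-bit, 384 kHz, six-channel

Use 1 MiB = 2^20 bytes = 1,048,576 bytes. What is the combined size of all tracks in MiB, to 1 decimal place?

14307.3 MiB

21 minutes 10 seconds = 1,270 s.
Track A: 50,400 × 1,270 × 1 × 2 = 128,016,000 bytes.
Track B: 96,000 × 1,270 × 3 × 2 = 731,520,000 bytes.
Track C: 384,000 × 1,270 × 2 × 2 = 1,950,720,000 bytes.
Track D: 96,000 × 1,270 × 2 × 2 = 487,680,000 bytes.
Track E: 384,000 × 1,270 × 4 × 6 = 11,704,320,000 bytes.
Total = 15,002,256,000 bytes = 14307.3 MiB.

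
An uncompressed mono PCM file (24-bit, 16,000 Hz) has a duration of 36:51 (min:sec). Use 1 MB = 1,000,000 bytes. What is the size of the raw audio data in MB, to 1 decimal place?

106.1 MB

Duration = 36:51 (min:sec) = 2,211 s.
Bytes = 16,000 samples/s × 2,211 s × 3 bytes/sample × 1 ch = 106,128,000 bytes.
106,128,000 / 1,000,000 = 106.1 MB.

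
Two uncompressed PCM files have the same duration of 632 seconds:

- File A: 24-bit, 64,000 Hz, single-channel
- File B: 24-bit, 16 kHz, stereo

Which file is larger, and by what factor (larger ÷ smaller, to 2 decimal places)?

File A, by a factor of 2.00

File A: 64,000 × 3 × 1 = 192,000 bytes/s.
File B: 16,000 × 3 × 2 = 96,000 bytes/s.
File A is larger; ratio = 121,344,000 / 60,672,000 = 2.00.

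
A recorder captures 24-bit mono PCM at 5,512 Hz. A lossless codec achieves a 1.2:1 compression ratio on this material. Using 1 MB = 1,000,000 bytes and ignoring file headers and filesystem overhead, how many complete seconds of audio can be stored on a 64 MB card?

Uncompressed byte rate = 5,512 × 3 × 1 = 16,536 bytes/s.
After 1.2:1 compression, effective rate ≈ 13780 bytes/s.
Capacity = 64 × 1,000,000 = 64,000,000 bytes.
64,000,000 / effective rate ≈ 4644.41 s → 4,644 seconds.

4,644 seconds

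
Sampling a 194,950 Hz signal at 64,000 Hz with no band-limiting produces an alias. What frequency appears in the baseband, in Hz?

2,950 Hz

Nyquist = 64,000/2 = 32,000 Hz; 194,950 Hz exceeds it.
Alias = |194,950 − 3×64,000| = |194,950 − 192,000| = 2,950 Hz.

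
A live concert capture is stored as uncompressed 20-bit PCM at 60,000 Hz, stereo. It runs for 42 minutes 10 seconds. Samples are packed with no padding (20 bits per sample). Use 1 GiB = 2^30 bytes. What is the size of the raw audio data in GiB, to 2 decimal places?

Duration = 42 minutes 10 seconds = 2,530 s.
Bits = 60,000 × 2,530 × 20 × 2 = 6,072,000,000 bits = 759,000,000 bytes.
759,000,000 / 1,073,741,824 = 0.71 GiB.

0.71 GiB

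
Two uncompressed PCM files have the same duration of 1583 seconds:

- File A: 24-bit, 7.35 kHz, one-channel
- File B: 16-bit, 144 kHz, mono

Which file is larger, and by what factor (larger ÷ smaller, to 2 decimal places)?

File A: 7,350 × 3 × 1 = 22,050 bytes/s.
File B: 144,000 × 2 × 1 = 288,000 bytes/s.
File B is larger; ratio = 455,904,000 / 34,905,150 = 13.06.

File B, by a factor of 13.06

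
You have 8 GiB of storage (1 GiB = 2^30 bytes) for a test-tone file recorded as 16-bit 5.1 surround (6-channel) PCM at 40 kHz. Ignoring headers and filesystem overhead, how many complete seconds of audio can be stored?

17,895 seconds

Uncompressed byte rate = 40,000 × 2 × 6 = 480,000 bytes/s.
Capacity = 8 × 1,073,741,824 = 8,589,934,592 bytes.
8,589,934,592 / 480,000 ≈ 17895.7 s → 17,895 seconds.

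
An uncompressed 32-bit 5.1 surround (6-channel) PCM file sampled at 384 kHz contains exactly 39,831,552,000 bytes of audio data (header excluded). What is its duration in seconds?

Byte rate = 384,000 × 4 × 6 = 9,216,000 bytes/s.
Duration = 39,831,552,000 / 9,216,000 = 4,322 s.

4,322 seconds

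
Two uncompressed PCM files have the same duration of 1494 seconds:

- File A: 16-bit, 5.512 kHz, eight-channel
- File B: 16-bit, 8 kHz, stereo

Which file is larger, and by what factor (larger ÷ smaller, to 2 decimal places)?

File A: 5,512 × 2 × 8 = 88,192 bytes/s.
File B: 8,000 × 2 × 2 = 32,000 bytes/s.
File A is larger; ratio = 131,758,848 / 47,808,000 = 2.76.

File A, by a factor of 2.76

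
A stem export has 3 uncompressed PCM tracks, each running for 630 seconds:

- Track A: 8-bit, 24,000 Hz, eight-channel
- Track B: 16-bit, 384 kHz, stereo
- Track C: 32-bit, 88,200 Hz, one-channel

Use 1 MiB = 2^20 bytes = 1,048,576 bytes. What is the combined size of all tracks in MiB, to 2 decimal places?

1250.18 MiB

Track A: 24,000 × 630 × 1 × 8 = 120,960,000 bytes.
Track B: 384,000 × 630 × 2 × 2 = 967,680,000 bytes.
Track C: 88,200 × 630 × 4 × 1 = 222,264,000 bytes.
Total = 1,310,904,000 bytes = 1250.18 MiB.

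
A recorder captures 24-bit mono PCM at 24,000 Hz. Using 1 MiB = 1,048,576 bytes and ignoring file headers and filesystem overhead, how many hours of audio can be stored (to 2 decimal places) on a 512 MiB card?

2.07 hours

Uncompressed byte rate = 24,000 × 3 × 1 = 72,000 bytes/s.
Capacity = 512 × 1,048,576 = 536,870,912 bytes.
536,870,912 / 72,000 ≈ 7456.54 s → 2.07 hours.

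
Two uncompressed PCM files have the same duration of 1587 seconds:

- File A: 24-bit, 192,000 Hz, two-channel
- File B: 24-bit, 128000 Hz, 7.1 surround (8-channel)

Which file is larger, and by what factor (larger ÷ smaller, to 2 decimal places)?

File B, by a factor of 2.67

File A: 192,000 × 3 × 2 = 1,152,000 bytes/s.
File B: 128,000 × 3 × 8 = 3,072,000 bytes/s.
File B is larger; ratio = 4,875,264,000 / 1,828,224,000 = 2.67.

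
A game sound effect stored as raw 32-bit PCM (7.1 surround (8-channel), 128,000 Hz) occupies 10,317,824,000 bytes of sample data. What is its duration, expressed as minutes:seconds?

41:59

Byte rate = 128,000 × 4 × 8 = 4,096,000 bytes/s.
Duration = 10,317,824,000 / 4,096,000 = 2,519 s.
2,519 s = 41:59.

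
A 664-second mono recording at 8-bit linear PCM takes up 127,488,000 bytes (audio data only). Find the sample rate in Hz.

Bytes = sample_rate × seconds × bytes_per_sample × channels.
sample_rate = 127,488,000 / (664 × 1 × 1) = 127,488,000 / 664 = 192,000 Hz.

192,000 Hz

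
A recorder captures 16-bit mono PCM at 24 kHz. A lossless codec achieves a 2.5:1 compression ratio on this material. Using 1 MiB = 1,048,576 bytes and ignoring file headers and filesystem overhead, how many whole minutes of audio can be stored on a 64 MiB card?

Uncompressed byte rate = 24,000 × 2 × 1 = 48,000 bytes/s.
After 2.5:1 compression, effective rate ≈ 19200 bytes/s.
Capacity = 64 × 1,048,576 = 67,108,864 bytes.
67,108,864 / effective rate ≈ 3495.25 s → 58 minutes.

58 minutes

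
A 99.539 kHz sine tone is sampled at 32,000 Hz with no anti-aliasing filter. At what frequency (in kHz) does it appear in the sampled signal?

Nyquist = 32,000/2 = 16,000 Hz; 99,539 Hz exceeds it.
Alias = |99,539 − 3×32,000| = |99,539 − 96,000| = 3,539 Hz = 3.539 kHz.

3.539 kHz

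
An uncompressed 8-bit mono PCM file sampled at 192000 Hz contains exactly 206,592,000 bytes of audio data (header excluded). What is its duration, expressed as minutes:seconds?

17:56

Byte rate = 192,000 × 1 × 1 = 192,000 bytes/s.
Duration = 206,592,000 / 192,000 = 1,076 s.
1,076 s = 17:56.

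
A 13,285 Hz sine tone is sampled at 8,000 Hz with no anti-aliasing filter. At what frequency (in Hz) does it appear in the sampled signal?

2,715 Hz

Nyquist = 8,000/2 = 4,000 Hz; 13,285 Hz exceeds it.
Alias = |13,285 − 2×8,000| = |13,285 − 16,000| = 2,715 Hz.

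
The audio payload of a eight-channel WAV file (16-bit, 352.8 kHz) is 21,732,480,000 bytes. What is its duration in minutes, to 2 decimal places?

64.17 minutes

Byte rate = 352,800 × 2 × 8 = 5,644,800 bytes/s.
Duration = 21,732,480,000 / 5,644,800 = 3,850 s.
3,850 s / 60 = 64.17 minutes.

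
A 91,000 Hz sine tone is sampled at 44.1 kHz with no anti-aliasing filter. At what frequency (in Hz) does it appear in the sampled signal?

Nyquist = 44,100/2 = 22,050 Hz; 91,000 Hz exceeds it.
Alias = |91,000 − 2×44,100| = |91,000 − 88,200| = 2,800 Hz.

2,800 Hz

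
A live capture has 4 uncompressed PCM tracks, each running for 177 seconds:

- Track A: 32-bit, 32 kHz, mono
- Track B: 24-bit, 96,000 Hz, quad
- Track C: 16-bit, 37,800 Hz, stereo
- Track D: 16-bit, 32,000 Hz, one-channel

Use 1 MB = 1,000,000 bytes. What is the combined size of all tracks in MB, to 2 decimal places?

Track A: 32,000 × 177 × 4 × 1 = 22,656,000 bytes.
Track B: 96,000 × 177 × 3 × 4 = 203,904,000 bytes.
Track C: 37,800 × 177 × 2 × 2 = 26,762,400 bytes.
Track D: 32,000 × 177 × 2 × 1 = 11,328,000 bytes.
Total = 264,650,400 bytes = 264.65 MB.

264.65 MB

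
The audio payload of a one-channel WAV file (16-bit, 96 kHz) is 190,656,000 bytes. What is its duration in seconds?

Byte rate = 96,000 × 2 × 1 = 192,000 bytes/s.
Duration = 190,656,000 / 192,000 = 993 s.

993 seconds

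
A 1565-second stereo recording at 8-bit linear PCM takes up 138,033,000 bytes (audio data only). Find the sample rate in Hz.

Bytes = sample_rate × seconds × bytes_per_sample × channels.
sample_rate = 138,033,000 / (1,565 × 1 × 2) = 138,033,000 / 3,130 = 44,100 Hz.

44,100 Hz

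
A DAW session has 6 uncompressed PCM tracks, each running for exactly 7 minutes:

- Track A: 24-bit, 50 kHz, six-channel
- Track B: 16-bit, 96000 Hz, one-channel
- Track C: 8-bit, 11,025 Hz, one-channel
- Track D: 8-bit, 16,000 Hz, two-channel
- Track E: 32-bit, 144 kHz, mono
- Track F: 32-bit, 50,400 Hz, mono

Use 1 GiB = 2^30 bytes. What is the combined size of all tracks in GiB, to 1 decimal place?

exactly 7 minutes = 420 s.
Track A: 50,000 × 420 × 3 × 6 = 378,000,000 bytes.
Track B: 96,000 × 420 × 2 × 1 = 80,640,000 bytes.
Track C: 11,025 × 420 × 1 × 1 = 4,630,500 bytes.
Track D: 16,000 × 420 × 1 × 2 = 13,440,000 bytes.
Track E: 144,000 × 420 × 4 × 1 = 241,920,000 bytes.
Track F: 50,400 × 420 × 4 × 1 = 84,672,000 bytes.
Total = 803,302,500 bytes = 0.7 GiB.

0.7 GiB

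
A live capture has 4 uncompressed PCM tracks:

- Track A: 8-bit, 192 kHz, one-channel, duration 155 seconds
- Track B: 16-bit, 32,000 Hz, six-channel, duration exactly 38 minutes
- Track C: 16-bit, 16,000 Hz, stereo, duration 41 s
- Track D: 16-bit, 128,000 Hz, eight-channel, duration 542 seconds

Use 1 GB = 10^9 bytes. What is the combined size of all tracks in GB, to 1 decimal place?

Track A: 192,000 × 155 × 1 × 1 = 29,760,000 bytes.
Track B: exactly 38 minutes = 2,280 s; 32,000 × 2,280 × 2 × 6 = 875,520,000 bytes.
Track C: 16,000 × 41 × 2 × 2 = 2,624,000 bytes.
Track D: 128,000 × 542 × 2 × 8 = 1,110,016,000 bytes.
Total = 2,017,920,000 bytes = 2.0 GB.

2.0 GB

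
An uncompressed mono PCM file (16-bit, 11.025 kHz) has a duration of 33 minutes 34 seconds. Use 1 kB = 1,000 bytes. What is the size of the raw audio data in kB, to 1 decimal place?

Duration = 33 minutes 34 seconds = 2,014 s.
Bytes = 11,025 samples/s × 2,014 s × 2 bytes/sample × 1 ch = 44,408,700 bytes.
44,408,700 / 1,000 = 44408.7 kB.

44408.7 kB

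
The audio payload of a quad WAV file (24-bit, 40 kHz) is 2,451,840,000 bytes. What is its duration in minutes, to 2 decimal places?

Byte rate = 40,000 × 3 × 4 = 480,000 bytes/s.
Duration = 2,451,840,000 / 480,000 = 5,108 s.
5,108 s / 60 = 85.13 minutes.

85.13 minutes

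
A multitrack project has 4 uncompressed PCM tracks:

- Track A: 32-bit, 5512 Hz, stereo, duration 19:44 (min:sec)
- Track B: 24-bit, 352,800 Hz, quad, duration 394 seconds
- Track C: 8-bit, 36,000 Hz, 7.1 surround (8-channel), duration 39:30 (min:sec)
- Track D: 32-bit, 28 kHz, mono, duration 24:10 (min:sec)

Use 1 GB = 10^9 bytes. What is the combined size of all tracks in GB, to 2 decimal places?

Track A: 19:44 (min:sec) = 1,184 s; 5,512 × 1,184 × 4 × 2 = 52,209,664 bytes.
Track B: 352,800 × 394 × 3 × 4 = 1,668,038,400 bytes.
Track C: 39:30 (min:sec) = 2,370 s; 36,000 × 2,370 × 1 × 8 = 682,560,000 bytes.
Track D: 24:10 (min:sec) = 1,450 s; 28,000 × 1,450 × 4 × 1 = 162,400,000 bytes.
Total = 2,565,208,064 bytes = 2.57 GB.

2.57 GB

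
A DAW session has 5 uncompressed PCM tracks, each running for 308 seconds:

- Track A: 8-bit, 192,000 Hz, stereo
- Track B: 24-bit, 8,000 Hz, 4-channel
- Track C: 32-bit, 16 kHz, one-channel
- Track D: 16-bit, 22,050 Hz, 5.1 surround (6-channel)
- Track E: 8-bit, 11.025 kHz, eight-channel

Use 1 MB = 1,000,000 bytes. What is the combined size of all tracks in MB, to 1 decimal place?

Track A: 192,000 × 308 × 1 × 2 = 118,272,000 bytes.
Track B: 8,000 × 308 × 3 × 4 = 29,568,000 bytes.
Track C: 16,000 × 308 × 4 × 1 = 19,712,000 bytes.
Track D: 22,050 × 308 × 2 × 6 = 81,496,800 bytes.
Track E: 11,025 × 308 × 1 × 8 = 27,165,600 bytes.
Total = 276,214,400 bytes = 276.2 MB.

276.2 MB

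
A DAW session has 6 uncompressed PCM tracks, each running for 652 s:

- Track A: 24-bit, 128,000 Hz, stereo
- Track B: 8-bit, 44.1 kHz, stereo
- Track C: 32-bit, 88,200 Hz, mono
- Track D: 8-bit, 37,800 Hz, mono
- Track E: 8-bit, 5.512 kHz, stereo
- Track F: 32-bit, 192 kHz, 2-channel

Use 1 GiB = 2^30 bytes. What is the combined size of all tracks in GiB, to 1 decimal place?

Track A: 128,000 × 652 × 3 × 2 = 500,736,000 bytes.
Track B: 44,100 × 652 × 1 × 2 = 57,506,400 bytes.
Track C: 88,200 × 652 × 4 × 1 = 230,025,600 bytes.
Track D: 37,800 × 652 × 1 × 1 = 24,645,600 bytes.
Track E: 5,512 × 652 × 1 × 2 = 7,187,648 bytes.
Track F: 192,000 × 652 × 4 × 2 = 1,001,472,000 bytes.
Total = 1,821,573,248 bytes = 1.7 GiB.

1.7 GiB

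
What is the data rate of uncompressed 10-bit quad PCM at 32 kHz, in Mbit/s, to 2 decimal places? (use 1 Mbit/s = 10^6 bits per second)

Bit rate = 32,000 × 10 × 4 = 1,280,000 bits/s.
= 1.28 Mbit/s.

1.28 Mbit/s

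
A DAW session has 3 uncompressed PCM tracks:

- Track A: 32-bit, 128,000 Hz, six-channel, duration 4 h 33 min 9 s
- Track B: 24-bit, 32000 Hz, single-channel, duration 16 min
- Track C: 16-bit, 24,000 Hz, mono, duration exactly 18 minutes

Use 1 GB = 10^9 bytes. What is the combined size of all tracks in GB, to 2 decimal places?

Track A: 4 h 33 min 9 s = 16,389 s; 128,000 × 16,389 × 4 × 6 = 50,347,008,000 bytes.
Track B: 16 min = 960 s; 32,000 × 960 × 3 × 1 = 92,160,000 bytes.
Track C: exactly 18 minutes = 1,080 s; 24,000 × 1,080 × 2 × 1 = 51,840,000 bytes.
Total = 50,491,008,000 bytes = 50.49 GB.

50.49 GB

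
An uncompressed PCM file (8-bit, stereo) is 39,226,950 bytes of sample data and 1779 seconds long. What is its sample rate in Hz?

11,025 Hz

Bytes = sample_rate × seconds × bytes_per_sample × channels.
sample_rate = 39,226,950 / (1,779 × 1 × 2) = 39,226,950 / 3,558 = 11,025 Hz.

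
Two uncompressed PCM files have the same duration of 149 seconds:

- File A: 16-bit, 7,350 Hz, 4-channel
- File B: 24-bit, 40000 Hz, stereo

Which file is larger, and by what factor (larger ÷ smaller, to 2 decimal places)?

File B, by a factor of 4.08

File A: 7,350 × 2 × 4 = 58,800 bytes/s.
File B: 40,000 × 3 × 2 = 240,000 bytes/s.
File B is larger; ratio = 35,760,000 / 8,761,200 = 4.08.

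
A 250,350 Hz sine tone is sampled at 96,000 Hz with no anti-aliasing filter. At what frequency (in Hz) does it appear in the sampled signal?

37,650 Hz

Nyquist = 96,000/2 = 48,000 Hz; 250,350 Hz exceeds it.
Alias = |250,350 − 3×96,000| = |250,350 − 288,000| = 37,650 Hz.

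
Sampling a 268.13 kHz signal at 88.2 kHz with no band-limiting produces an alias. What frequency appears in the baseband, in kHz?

Nyquist = 88,200/2 = 44,100 Hz; 268,130 Hz exceeds it.
Alias = |268,130 − 3×88,200| = |268,130 − 264,600| = 3,530 Hz = 3.53 kHz.

3.53 kHz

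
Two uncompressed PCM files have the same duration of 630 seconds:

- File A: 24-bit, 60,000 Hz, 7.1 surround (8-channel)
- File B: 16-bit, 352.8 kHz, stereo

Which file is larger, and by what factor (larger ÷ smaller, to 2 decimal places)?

File A, by a factor of 1.02

File A: 60,000 × 3 × 8 = 1,440,000 bytes/s.
File B: 352,800 × 2 × 2 = 1,411,200 bytes/s.
File A is larger; ratio = 907,200,000 / 889,056,000 = 1.02.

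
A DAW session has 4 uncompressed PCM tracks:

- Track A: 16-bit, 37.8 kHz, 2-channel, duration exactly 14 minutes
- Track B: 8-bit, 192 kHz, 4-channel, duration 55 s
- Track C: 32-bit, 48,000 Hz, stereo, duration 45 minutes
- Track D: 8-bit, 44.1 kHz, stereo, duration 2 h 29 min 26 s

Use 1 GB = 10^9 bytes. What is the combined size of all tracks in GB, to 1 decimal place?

2.0 GB

Track A: exactly 14 minutes = 840 s; 37,800 × 840 × 2 × 2 = 127,008,000 bytes.
Track B: 192,000 × 55 × 1 × 4 = 42,240,000 bytes.
Track C: 45 minutes = 2,700 s; 48,000 × 2,700 × 4 × 2 = 1,036,800,000 bytes.
Track D: 2 h 29 min 26 s = 8,966 s; 44,100 × 8,966 × 1 × 2 = 790,801,200 bytes.
Total = 1,996,849,200 bytes = 2.0 GB.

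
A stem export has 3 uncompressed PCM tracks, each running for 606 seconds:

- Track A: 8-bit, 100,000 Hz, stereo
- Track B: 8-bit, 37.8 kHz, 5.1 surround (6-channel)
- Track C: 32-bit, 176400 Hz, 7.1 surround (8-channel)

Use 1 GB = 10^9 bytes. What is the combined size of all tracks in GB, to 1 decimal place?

3.7 GB

Track A: 100,000 × 606 × 1 × 2 = 121,200,000 bytes.
Track B: 37,800 × 606 × 1 × 6 = 137,440,800 bytes.
Track C: 176,400 × 606 × 4 × 8 = 3,420,748,800 bytes.
Total = 3,679,389,600 bytes = 3.7 GB.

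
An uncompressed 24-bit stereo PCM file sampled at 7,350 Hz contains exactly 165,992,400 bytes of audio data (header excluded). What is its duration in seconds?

Byte rate = 7,350 × 3 × 2 = 44,100 bytes/s.
Duration = 165,992,400 / 44,100 = 3,764 s.

3,764 seconds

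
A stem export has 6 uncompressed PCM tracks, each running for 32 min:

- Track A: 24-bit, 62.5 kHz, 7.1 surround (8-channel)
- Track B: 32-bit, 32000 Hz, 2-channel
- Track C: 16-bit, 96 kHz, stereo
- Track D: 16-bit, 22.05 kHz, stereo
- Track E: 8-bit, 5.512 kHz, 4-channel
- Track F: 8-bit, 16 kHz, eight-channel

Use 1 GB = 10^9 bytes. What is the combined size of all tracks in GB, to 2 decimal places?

4.57 GB

32 min = 1,920 s.
Track A: 62,500 × 1,920 × 3 × 8 = 2,880,000,000 bytes.
Track B: 32,000 × 1,920 × 4 × 2 = 491,520,000 bytes.
Track C: 96,000 × 1,920 × 2 × 2 = 737,280,000 bytes.
Track D: 22,050 × 1,920 × 2 × 2 = 169,344,000 bytes.
Track E: 5,512 × 1,920 × 1 × 4 = 42,332,160 bytes.
Track F: 16,000 × 1,920 × 1 × 8 = 245,760,000 bytes.
Total = 4,566,236,160 bytes = 4.57 GB.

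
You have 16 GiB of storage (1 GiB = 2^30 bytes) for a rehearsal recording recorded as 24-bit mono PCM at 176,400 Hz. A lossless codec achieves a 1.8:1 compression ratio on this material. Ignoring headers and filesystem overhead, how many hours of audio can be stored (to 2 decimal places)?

Uncompressed byte rate = 176,400 × 3 × 1 = 529,200 bytes/s.
After 1.8:1 compression, effective rate ≈ 294000 bytes/s.
Capacity = 16 × 1,073,741,824 = 17,179,869,184 bytes.
17,179,869,184 / effective rate ≈ 58434.93 s → 16.23 hours.

16.23 hours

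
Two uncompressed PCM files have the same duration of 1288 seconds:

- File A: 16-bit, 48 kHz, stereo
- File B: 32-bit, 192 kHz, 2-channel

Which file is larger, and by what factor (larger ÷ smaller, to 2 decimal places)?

File A: 48,000 × 2 × 2 = 192,000 bytes/s.
File B: 192,000 × 4 × 2 = 1,536,000 bytes/s.
File B is larger; ratio = 1,978,368,000 / 247,296,000 = 8.00.

File B, by a factor of 8.00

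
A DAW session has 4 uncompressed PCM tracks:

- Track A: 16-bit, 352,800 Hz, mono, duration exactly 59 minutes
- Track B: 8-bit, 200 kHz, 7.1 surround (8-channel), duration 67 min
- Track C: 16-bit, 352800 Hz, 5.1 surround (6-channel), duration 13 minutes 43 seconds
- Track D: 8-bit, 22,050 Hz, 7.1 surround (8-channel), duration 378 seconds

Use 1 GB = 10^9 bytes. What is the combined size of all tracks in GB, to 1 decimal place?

Track A: exactly 59 minutes = 3,540 s; 352,800 × 3,540 × 2 × 1 = 2,497,824,000 bytes.
Track B: 67 min = 4,020 s; 200,000 × 4,020 × 1 × 8 = 6,432,000,000 bytes.
Track C: 13 minutes 43 seconds = 823 s; 352,800 × 823 × 2 × 6 = 3,484,252,800 bytes.
Track D: 22,050 × 378 × 1 × 8 = 66,679,200 bytes.
Total = 12,480,756,000 bytes = 12.5 GB.

12.5 GB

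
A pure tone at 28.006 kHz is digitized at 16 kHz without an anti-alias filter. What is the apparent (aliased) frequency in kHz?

3.994 kHz

Nyquist = 16,000/2 = 8,000 Hz; 28,006 Hz exceeds it.
Alias = |28,006 − 2×16,000| = |28,006 − 32,000| = 3,994 Hz = 3.994 kHz.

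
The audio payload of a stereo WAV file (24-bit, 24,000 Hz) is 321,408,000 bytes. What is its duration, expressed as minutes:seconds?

37:12

Byte rate = 24,000 × 3 × 2 = 144,000 bytes/s.
Duration = 321,408,000 / 144,000 = 2,232 s.
2,232 s = 37:12.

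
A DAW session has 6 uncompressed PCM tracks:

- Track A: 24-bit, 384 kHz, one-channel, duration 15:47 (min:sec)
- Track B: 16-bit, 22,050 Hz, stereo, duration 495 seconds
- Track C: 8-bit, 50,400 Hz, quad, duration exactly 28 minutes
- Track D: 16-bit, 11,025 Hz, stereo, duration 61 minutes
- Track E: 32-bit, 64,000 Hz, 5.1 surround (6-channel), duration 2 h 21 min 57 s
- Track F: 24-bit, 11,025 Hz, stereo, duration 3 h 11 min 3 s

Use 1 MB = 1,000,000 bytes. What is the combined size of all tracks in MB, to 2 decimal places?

Track A: 15:47 (min:sec) = 947 s; 384,000 × 947 × 3 × 1 = 1,090,944,000 bytes.
Track B: 22,050 × 495 × 2 × 2 = 43,659,000 bytes.
Track C: exactly 28 minutes = 1,680 s; 50,400 × 1,680 × 1 × 4 = 338,688,000 bytes.
Track D: 61 minutes = 3,660 s; 11,025 × 3,660 × 2 × 2 = 161,406,000 bytes.
Track E: 2 h 21 min 57 s = 8,517 s; 64,000 × 8,517 × 4 × 6 = 13,082,112,000 bytes.
Track F: 3 h 11 min 3 s = 11,463 s; 11,025 × 11,463 × 3 × 2 = 758,277,450 bytes.
Total = 15,475,086,450 bytes = 15475.09 MB.

15475.09 MB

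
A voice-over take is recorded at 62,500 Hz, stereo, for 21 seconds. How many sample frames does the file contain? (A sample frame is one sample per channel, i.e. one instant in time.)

1,312,500 sample frames

62,500 samples/s × 21 s = 1,312,500 frames.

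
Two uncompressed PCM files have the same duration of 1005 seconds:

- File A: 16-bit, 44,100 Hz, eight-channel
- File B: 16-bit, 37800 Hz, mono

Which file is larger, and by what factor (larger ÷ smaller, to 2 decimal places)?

File A: 44,100 × 2 × 8 = 705,600 bytes/s.
File B: 37,800 × 2 × 1 = 75,600 bytes/s.
File A is larger; ratio = 709,128,000 / 75,978,000 = 9.33.

File A, by a factor of 9.33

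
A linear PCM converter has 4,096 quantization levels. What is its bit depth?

log2(4,096) = 12.

12 bits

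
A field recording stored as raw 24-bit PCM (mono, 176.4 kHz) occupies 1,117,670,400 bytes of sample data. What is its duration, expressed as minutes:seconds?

Byte rate = 176,400 × 3 × 1 = 529,200 bytes/s.
Duration = 1,117,670,400 / 529,200 = 2,112 s.
2,112 s = 35:12.

35:12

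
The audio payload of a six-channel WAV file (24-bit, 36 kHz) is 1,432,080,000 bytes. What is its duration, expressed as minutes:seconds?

36:50

Byte rate = 36,000 × 3 × 6 = 648,000 bytes/s.
Duration = 1,432,080,000 / 648,000 = 2,210 s.
2,210 s = 36:50.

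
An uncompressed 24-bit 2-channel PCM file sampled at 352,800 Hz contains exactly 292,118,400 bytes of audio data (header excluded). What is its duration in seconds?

Byte rate = 352,800 × 3 × 2 = 2,116,800 bytes/s.
Duration = 292,118,400 / 2,116,800 = 138 s.

138 seconds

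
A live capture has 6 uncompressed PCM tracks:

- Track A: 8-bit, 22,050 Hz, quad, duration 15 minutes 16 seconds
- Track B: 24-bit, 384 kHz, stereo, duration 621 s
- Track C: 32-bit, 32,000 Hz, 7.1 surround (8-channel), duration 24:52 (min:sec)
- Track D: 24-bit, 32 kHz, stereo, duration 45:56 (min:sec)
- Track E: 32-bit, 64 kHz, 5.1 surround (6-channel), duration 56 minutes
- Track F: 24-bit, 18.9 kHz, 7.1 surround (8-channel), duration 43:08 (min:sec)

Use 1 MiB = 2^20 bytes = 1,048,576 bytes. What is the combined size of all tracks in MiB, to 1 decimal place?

9444.6 MiB

Track A: 15 minutes 16 seconds = 916 s; 22,050 × 916 × 1 × 4 = 80,791,200 bytes.
Track B: 384,000 × 621 × 3 × 2 = 1,430,784,000 bytes.
Track C: 24:52 (min:sec) = 1,492 s; 32,000 × 1,492 × 4 × 8 = 1,527,808,000 bytes.
Track D: 45:56 (min:sec) = 2,756 s; 32,000 × 2,756 × 3 × 2 = 529,152,000 bytes.
Track E: 56 minutes = 3,360 s; 64,000 × 3,360 × 4 × 6 = 5,160,960,000 bytes.
Track F: 43:08 (min:sec) = 2,588 s; 18,900 × 2,588 × 3 × 8 = 1,173,916,800 bytes.
Total = 9,903,412,000 bytes = 9444.6 MiB.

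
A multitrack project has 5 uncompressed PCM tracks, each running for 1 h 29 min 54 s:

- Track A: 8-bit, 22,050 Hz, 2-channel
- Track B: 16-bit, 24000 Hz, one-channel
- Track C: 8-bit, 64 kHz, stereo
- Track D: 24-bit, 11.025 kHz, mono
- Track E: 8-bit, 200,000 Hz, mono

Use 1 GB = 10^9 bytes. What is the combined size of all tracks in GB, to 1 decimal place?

2.4 GB

1 h 29 min 54 s = 5,394 s.
Track A: 22,050 × 5,394 × 1 × 2 = 237,875,400 bytes.
Track B: 24,000 × 5,394 × 2 × 1 = 258,912,000 bytes.
Track C: 64,000 × 5,394 × 1 × 2 = 690,432,000 bytes.
Track D: 11,025 × 5,394 × 3 × 1 = 178,406,550 bytes.
Track E: 200,000 × 5,394 × 1 × 1 = 1,078,800,000 bytes.
Total = 2,444,425,950 bytes = 2.4 GB.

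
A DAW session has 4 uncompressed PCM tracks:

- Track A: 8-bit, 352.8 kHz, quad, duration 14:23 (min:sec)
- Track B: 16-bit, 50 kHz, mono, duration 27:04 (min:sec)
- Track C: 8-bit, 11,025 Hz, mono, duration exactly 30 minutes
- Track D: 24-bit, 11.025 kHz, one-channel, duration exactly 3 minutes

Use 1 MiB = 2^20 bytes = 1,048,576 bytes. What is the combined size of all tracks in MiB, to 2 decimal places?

1340.93 MiB

Track A: 14:23 (min:sec) = 863 s; 352,800 × 863 × 1 × 4 = 1,217,865,600 bytes.
Track B: 27:04 (min:sec) = 1,624 s; 50,000 × 1,624 × 2 × 1 = 162,400,000 bytes.
Track C: exactly 30 minutes = 1,800 s; 11,025 × 1,800 × 1 × 1 = 19,845,000 bytes.
Track D: exactly 3 minutes = 180 s; 11,025 × 180 × 3 × 1 = 5,953,500 bytes.
Total = 1,406,064,100 bytes = 1340.93 MiB.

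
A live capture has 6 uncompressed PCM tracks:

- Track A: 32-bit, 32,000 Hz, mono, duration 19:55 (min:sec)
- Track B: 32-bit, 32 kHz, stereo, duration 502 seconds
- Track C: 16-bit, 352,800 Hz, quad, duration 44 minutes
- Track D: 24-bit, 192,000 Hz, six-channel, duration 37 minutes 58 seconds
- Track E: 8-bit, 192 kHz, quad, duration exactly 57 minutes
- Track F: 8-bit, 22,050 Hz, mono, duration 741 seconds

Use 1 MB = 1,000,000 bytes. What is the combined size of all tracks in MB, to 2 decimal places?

18248.28 MB

Track A: 19:55 (min:sec) = 1,195 s; 32,000 × 1,195 × 4 × 1 = 152,960,000 bytes.
Track B: 32,000 × 502 × 4 × 2 = 128,512,000 bytes.
Track C: 44 minutes = 2,640 s; 352,800 × 2,640 × 2 × 4 = 7,451,136,000 bytes.
Track D: 37 minutes 58 seconds = 2,278 s; 192,000 × 2,278 × 3 × 6 = 7,872,768,000 bytes.
Track E: exactly 57 minutes = 3,420 s; 192,000 × 3,420 × 1 × 4 = 2,626,560,000 bytes.
Track F: 22,050 × 741 × 1 × 1 = 16,339,050 bytes.
Total = 18,248,275,050 bytes = 18248.28 MB.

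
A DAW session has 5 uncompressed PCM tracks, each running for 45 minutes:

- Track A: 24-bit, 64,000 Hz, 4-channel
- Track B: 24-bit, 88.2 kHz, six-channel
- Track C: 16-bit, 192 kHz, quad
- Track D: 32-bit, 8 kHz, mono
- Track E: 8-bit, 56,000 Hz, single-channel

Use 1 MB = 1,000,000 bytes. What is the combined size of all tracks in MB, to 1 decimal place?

10744.9 MB

45 minutes = 2,700 s.
Track A: 64,000 × 2,700 × 3 × 4 = 2,073,600,000 bytes.
Track B: 88,200 × 2,700 × 3 × 6 = 4,286,520,000 bytes.
Track C: 192,000 × 2,700 × 2 × 4 = 4,147,200,000 bytes.
Track D: 8,000 × 2,700 × 4 × 1 = 86,400,000 bytes.
Track E: 56,000 × 2,700 × 1 × 1 = 151,200,000 bytes.
Total = 10,744,920,000 bytes = 10744.9 MB.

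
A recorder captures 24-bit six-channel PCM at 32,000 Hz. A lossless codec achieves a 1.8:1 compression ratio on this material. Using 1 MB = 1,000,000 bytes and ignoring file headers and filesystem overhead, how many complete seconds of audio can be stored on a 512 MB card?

Uncompressed byte rate = 32,000 × 3 × 6 = 576,000 bytes/s.
After 1.8:1 compression, effective rate ≈ 320000 bytes/s.
Capacity = 512 × 1,000,000 = 512,000,000 bytes.
512,000,000 / effective rate ≈ 1600 s → 1,600 seconds.

1,600 seconds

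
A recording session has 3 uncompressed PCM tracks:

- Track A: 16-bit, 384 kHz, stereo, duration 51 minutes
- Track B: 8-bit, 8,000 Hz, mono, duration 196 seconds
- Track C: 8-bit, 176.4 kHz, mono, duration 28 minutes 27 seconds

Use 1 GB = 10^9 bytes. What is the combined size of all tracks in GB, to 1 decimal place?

5.0 GB

Track A: 51 minutes = 3,060 s; 384,000 × 3,060 × 2 × 2 = 4,700,160,000 bytes.
Track B: 8,000 × 196 × 1 × 1 = 1,568,000 bytes.
Track C: 28 minutes 27 seconds = 1,707 s; 176,400 × 1,707 × 1 × 1 = 301,114,800 bytes.
Total = 5,002,842,800 bytes = 5.0 GB.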